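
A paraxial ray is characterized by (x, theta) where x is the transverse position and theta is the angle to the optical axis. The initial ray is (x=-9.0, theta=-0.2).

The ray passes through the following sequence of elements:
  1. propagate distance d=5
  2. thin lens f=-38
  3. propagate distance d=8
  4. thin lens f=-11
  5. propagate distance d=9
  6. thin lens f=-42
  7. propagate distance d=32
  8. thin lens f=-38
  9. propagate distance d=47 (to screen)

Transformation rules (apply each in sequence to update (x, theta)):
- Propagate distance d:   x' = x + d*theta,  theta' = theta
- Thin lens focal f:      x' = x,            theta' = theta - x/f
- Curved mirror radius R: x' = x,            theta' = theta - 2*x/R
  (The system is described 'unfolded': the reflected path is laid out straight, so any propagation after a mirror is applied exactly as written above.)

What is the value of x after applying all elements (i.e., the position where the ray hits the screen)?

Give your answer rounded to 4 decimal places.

Initial: x=-9.0000 theta=-0.2000
After 1 (propagate distance d=5): x=-10.0000 theta=-0.2000
After 2 (thin lens f=-38): x=-10.0000 theta=-44/95 (≈-0.4632)
After 3 (propagate distance d=8): x=-1302/95 (≈-13.7053) theta=-44/95 (≈-0.4632)
After 4 (thin lens f=-11): x=-1302/95 (≈-13.7053) theta=-94/55 (≈-1.7091)
After 5 (propagate distance d=9): x=-30396/1045 (≈-29.0871) theta=-94/55 (≈-1.7091)
After 6 (thin lens f=-42): x=-30396/1045 (≈-29.0871) theta=-17568/7315 (≈-2.4016)
After 7 (propagate distance d=32): x=-774948/7315 (≈-105.9396) theta=-17568/7315 (≈-2.4016)
After 8 (thin lens f=-38): x=-774948/7315 (≈-105.9396) theta=-103038/19855 (≈-5.1895)
After 9 (propagate distance d=47 (to screen)): x=-48623514/138985 (≈-349.8472) theta=-103038/19855 (≈-5.1895)
Rounded to 4 decimal places: x = -349.8472

Answer: -349.8472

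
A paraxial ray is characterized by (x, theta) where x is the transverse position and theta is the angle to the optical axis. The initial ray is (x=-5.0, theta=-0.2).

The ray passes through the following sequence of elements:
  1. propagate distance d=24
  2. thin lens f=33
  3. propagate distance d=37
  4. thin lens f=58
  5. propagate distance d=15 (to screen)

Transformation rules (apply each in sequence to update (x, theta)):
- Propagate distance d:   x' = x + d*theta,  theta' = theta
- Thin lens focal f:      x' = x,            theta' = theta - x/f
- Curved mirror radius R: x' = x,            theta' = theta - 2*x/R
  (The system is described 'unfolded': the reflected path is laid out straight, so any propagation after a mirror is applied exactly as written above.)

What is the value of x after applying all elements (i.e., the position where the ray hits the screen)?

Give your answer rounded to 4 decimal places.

Answer: -3.1510

Derivation:
Initial: x=-5.0000 theta=-0.2000
After 1 (propagate distance d=24): x=-9.8000 theta=-0.2000
After 2 (thin lens f=33): x=-9.8000 theta=16/165 (≈0.0970)
After 3 (propagate distance d=37): x=-205/33 (≈-6.2121) theta=16/165 (≈0.0970)
After 4 (thin lens f=58): x=-205/33 (≈-6.2121) theta=651/3190 (≈0.2041)
After 5 (propagate distance d=15 (to screen)): x=-6031/1914 (≈-3.1510) theta=651/3190 (≈0.2041)
Rounded to 4 decimal places: x = -3.1510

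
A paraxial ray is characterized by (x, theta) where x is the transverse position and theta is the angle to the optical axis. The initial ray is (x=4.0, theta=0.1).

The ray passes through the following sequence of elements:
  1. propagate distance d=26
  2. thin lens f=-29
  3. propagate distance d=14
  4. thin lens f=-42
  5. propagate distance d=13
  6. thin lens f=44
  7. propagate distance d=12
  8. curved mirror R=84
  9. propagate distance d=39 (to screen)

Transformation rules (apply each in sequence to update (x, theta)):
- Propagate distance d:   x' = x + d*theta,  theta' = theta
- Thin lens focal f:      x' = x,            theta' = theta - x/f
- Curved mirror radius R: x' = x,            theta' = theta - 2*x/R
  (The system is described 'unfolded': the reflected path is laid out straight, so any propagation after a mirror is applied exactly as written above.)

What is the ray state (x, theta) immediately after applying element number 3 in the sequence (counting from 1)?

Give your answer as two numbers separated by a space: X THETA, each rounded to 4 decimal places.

Answer: 11.1862 0.3276

Derivation:
Initial: x=4.0000 theta=0.1000
After 1 (propagate distance d=26): x=6.6000 theta=0.1000
After 2 (thin lens f=-29): x=6.6000 theta=19/58 (≈0.3276)
After 3 (propagate distance d=14): x=1622/145 (≈11.1862) theta=19/58 (≈0.3276)
Rounded to 4 decimal places: x = 11.1862, theta = 0.3276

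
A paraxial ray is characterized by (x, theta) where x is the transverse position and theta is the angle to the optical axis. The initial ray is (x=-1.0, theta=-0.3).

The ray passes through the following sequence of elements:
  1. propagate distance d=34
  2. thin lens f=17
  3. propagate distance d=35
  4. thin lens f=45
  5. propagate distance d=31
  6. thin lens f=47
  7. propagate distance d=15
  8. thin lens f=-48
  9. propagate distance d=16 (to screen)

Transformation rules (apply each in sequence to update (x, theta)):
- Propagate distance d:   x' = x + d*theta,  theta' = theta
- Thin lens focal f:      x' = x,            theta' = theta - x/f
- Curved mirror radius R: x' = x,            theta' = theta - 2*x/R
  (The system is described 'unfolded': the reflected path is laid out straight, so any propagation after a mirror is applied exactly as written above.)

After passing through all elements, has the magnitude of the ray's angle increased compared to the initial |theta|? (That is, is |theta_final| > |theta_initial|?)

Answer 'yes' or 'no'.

Initial: x=-1.0000 theta=-0.3000
After 1 (propagate distance d=34): x=-11.2000 theta=-0.3000
After 2 (thin lens f=17): x=-11.2000 theta=61/170 (≈0.3588)
After 3 (propagate distance d=35): x=231/170 (≈1.3588) theta=61/170 (≈0.3588)
After 4 (thin lens f=45): x=231/170 (≈1.3588) theta=419/1275 (≈0.3286)
After 5 (propagate distance d=31): x=29443/2550 (≈11.5463) theta=419/1275 (≈0.3286)
After 6 (thin lens f=47): x=29443/2550 (≈11.5463) theta=9943/119850 (≈0.0830)
After 7 (propagate distance d=15): x=766483/59925 (≈12.7907) theta=9943/119850 (≈0.0830)
After 8 (thin lens f=-48): x=766483/59925 (≈12.7907) theta=201023/575280 (≈0.3494)
After 9 (propagate distance d=16 (to screen)): x=3304564/179775 (≈18.3817) theta=201023/575280 (≈0.3494)
|theta_initial|=0.3000 |theta_final|=201023/575280 (≈0.3494) -> increased

Answer: yes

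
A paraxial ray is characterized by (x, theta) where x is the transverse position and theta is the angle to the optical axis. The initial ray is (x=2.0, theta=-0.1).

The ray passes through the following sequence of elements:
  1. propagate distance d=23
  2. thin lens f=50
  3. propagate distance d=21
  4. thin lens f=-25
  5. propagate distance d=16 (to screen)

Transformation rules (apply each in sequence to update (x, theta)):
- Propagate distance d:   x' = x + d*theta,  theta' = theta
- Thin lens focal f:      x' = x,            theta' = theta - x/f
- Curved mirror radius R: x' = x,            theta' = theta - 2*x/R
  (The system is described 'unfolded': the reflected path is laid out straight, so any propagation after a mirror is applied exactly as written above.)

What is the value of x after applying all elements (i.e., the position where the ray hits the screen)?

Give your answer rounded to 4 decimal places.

Answer: -5.2334

Derivation:
Initial: x=2.0000 theta=-0.1000
After 1 (propagate distance d=23): x=-0.3000 theta=-0.1000
After 2 (thin lens f=50): x=-0.3000 theta=-0.0940
After 3 (propagate distance d=21): x=-2.2740 theta=-0.0940
After 4 (thin lens f=-25): x=-2.2740 theta=-578/3125 (≈-0.1850)
After 5 (propagate distance d=16 (to screen)): x=-65417/12500 (≈-5.2334) theta=-578/3125 (≈-0.1850)
Rounded to 4 decimal places: x = -5.2334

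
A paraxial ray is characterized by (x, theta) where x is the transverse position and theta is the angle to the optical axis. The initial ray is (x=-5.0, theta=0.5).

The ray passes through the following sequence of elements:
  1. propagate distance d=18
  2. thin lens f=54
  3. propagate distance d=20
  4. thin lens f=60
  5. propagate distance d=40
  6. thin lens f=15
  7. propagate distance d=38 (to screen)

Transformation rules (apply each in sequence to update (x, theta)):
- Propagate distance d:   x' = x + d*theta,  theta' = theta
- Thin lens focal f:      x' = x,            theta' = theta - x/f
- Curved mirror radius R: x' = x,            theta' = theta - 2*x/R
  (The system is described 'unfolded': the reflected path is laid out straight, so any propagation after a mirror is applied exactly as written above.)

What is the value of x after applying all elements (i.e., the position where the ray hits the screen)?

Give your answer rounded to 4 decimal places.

Initial: x=-5.0000 theta=0.5000
After 1 (propagate distance d=18): x=4.0000 theta=0.5000
After 2 (thin lens f=54): x=4.0000 theta=23/54 (≈0.4259)
After 3 (propagate distance d=20): x=338/27 (≈12.5185) theta=23/54 (≈0.4259)
After 4 (thin lens f=60): x=338/27 (≈12.5185) theta=88/405 (≈0.2173)
After 5 (propagate distance d=40): x=1718/81 (≈21.2099) theta=88/405 (≈0.2173)
After 6 (thin lens f=15): x=1718/81 (≈21.2099) theta=-1454/1215 (≈-1.1967)
After 7 (propagate distance d=38 (to screen)): x=-29482/1215 (≈-24.2650) theta=-1454/1215 (≈-1.1967)
Rounded to 4 decimal places: x = -24.2650

Answer: -24.2650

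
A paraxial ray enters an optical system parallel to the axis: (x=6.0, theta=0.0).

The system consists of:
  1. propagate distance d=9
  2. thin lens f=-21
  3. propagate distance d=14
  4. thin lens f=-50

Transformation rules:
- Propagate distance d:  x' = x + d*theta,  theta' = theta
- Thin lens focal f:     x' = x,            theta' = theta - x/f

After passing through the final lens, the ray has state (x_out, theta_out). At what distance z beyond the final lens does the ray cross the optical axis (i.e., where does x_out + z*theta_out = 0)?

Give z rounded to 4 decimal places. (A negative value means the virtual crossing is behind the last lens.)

Initial: x=6.0000 theta=0.0000
After 1 (propagate distance d=9): x=6.0000 theta=0.0000
After 2 (thin lens f=-21): x=6.0000 theta=2/7 (≈0.2857)
After 3 (propagate distance d=14): x=10.0000 theta=2/7 (≈0.2857)
After 4 (thin lens f=-50): x=10.0000 theta=17/35 (≈0.4857)
z_focus = -x_out/theta_out = -(10.0000)/(17/35) = -350/17 ≈ -20.5882
Rounded to 4 decimal places: z = -20.5882

Answer: -20.5882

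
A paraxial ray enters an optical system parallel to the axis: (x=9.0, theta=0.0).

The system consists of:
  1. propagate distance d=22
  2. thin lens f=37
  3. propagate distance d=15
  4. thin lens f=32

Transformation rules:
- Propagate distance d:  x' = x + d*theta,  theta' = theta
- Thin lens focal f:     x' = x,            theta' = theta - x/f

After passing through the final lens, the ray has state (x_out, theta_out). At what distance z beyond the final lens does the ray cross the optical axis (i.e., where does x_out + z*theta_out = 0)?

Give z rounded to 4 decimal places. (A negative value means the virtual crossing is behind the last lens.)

Answer: 13.0370

Derivation:
Initial: x=9.0000 theta=0.0000
After 1 (propagate distance d=22): x=9.0000 theta=0.0000
After 2 (thin lens f=37): x=9.0000 theta=-9/37 (≈-0.2432)
After 3 (propagate distance d=15): x=198/37 (≈5.3514) theta=-9/37 (≈-0.2432)
After 4 (thin lens f=32): x=198/37 (≈5.3514) theta=-243/592 (≈-0.4105)
z_focus = -x_out/theta_out = -(198/37)/(-243/592) = 352/27 ≈ 13.0370
Rounded to 4 decimal places: z = 13.0370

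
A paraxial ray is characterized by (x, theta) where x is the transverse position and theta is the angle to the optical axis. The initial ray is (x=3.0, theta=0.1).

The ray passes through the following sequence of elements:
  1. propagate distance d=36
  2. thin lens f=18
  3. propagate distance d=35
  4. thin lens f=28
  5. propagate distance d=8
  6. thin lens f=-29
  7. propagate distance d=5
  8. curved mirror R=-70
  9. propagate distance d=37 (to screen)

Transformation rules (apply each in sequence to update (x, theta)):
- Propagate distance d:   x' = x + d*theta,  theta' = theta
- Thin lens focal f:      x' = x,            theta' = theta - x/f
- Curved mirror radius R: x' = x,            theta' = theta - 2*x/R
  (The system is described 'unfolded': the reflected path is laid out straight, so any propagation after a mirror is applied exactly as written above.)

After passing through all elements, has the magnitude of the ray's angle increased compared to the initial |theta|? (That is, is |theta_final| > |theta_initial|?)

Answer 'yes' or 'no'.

Answer: yes

Derivation:
Initial: x=3.0000 theta=0.1000
After 1 (propagate distance d=36): x=6.6000 theta=0.1000
After 2 (thin lens f=18): x=6.6000 theta=-4/15 (≈-0.2667)
After 3 (propagate distance d=35): x=-41/15 (≈-2.7333) theta=-4/15 (≈-0.2667)
After 4 (thin lens f=28): x=-41/15 (≈-2.7333) theta=-71/420 (≈-0.1690)
After 5 (propagate distance d=8): x=-143/35 (≈-4.0857) theta=-71/420 (≈-0.1690)
After 6 (thin lens f=-29): x=-143/35 (≈-4.0857) theta=-755/2436 (≈-0.3099)
After 7 (propagate distance d=5): x=-68639/12180 (≈-5.6354) theta=-755/2436 (≈-0.3099)
After 8 (curved mirror R=-70): x=-68639/12180 (≈-5.6354) theta=-50191/106575 (≈-0.4709)
After 9 (propagate distance d=37 (to screen)): x=-9830633/426300 (≈-23.0604) theta=-50191/106575 (≈-0.4709)
|theta_initial|=0.1000 |theta_final|=50191/106575 (≈0.4709) -> increased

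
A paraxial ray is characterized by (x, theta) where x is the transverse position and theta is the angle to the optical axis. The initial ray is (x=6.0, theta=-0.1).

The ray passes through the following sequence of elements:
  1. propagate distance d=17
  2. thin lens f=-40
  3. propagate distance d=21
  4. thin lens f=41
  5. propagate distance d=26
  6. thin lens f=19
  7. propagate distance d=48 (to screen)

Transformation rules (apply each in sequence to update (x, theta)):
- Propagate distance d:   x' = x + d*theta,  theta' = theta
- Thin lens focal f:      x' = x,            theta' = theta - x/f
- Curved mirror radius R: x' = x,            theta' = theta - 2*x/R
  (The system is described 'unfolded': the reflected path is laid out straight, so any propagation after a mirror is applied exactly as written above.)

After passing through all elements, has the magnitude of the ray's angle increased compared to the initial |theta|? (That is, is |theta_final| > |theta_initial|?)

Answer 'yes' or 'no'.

Initial: x=6.0000 theta=-0.1000
After 1 (propagate distance d=17): x=4.3000 theta=-0.1000
After 2 (thin lens f=-40): x=4.3000 theta=0.0075
After 3 (propagate distance d=21): x=4.4575 theta=0.0075
After 4 (thin lens f=41): x=4.4575 theta=-83/820 (≈-0.1012)
After 5 (propagate distance d=26): x=29943/16400 (≈1.8258) theta=-83/820 (≈-0.1012)
After 6 (thin lens f=19): x=29943/16400 (≈1.8258) theta=-61483/311600 (≈-0.1973)
After 7 (propagate distance d=48 (to screen)): x=-2382267/311600 (≈-7.6453) theta=-61483/311600 (≈-0.1973)
|theta_initial|=0.1000 |theta_final|=61483/311600 (≈0.1973) -> increased

Answer: yes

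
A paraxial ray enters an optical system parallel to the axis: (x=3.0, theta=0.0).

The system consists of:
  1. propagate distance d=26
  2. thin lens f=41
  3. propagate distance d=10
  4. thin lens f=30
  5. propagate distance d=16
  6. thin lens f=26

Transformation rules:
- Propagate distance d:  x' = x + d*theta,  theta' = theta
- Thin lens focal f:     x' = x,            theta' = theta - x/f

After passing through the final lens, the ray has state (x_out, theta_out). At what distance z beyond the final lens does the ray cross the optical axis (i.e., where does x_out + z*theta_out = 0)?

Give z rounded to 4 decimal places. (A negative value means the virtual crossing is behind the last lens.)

Initial: x=3.0000 theta=0.0000
After 1 (propagate distance d=26): x=3.0000 theta=0.0000
After 2 (thin lens f=41): x=3.0000 theta=-3/41 (≈-0.0732)
After 3 (propagate distance d=10): x=93/41 (≈2.2683) theta=-3/41 (≈-0.0732)
After 4 (thin lens f=30): x=93/41 (≈2.2683) theta=-61/410 (≈-0.1488)
After 5 (propagate distance d=16): x=-23/205 (≈-0.1122) theta=-61/410 (≈-0.1488)
After 6 (thin lens f=26): x=-23/205 (≈-0.1122) theta=-77/533 (≈-0.1445)
z_focus = -x_out/theta_out = -(-23/205)/(-77/533) = -299/385 ≈ -0.7766
Rounded to 4 decimal places: z = -0.7766

Answer: -0.7766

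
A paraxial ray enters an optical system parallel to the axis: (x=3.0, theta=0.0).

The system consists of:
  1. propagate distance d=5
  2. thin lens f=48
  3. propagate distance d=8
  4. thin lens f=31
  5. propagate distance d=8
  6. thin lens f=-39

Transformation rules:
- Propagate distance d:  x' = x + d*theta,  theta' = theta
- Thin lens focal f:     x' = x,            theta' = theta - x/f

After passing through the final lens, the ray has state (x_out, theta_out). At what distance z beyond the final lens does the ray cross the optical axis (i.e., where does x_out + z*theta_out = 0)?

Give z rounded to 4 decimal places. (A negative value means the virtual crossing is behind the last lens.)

Initial: x=3.0000 theta=0.0000
After 1 (propagate distance d=5): x=3.0000 theta=0.0000
After 2 (thin lens f=48): x=3.0000 theta=-0.0625
After 3 (propagate distance d=8): x=2.5000 theta=-0.0625
After 4 (thin lens f=31): x=2.5000 theta=-71/496 (≈-0.1431)
After 5 (propagate distance d=8): x=42/31 (≈1.3548) theta=-71/496 (≈-0.1431)
After 6 (thin lens f=-39): x=42/31 (≈1.3548) theta=-699/6448 (≈-0.1084)
z_focus = -x_out/theta_out = -(42/31)/(-699/6448) = 2912/233 ≈ 12.4979
Rounded to 4 decimal places: z = 12.4979

Answer: 12.4979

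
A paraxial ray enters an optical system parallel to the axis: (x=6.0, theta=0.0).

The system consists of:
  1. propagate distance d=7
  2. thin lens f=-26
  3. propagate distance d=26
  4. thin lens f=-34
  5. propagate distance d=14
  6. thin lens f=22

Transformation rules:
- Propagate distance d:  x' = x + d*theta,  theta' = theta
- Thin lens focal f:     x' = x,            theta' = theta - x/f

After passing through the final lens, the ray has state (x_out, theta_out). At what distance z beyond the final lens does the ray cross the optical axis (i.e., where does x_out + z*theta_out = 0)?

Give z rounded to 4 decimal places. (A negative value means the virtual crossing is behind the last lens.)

Answer: 60.5407

Derivation:
Initial: x=6.0000 theta=0.0000
After 1 (propagate distance d=7): x=6.0000 theta=0.0000
After 2 (thin lens f=-26): x=6.0000 theta=3/13 (≈0.2308)
After 3 (propagate distance d=26): x=12.0000 theta=3/13 (≈0.2308)
After 4 (thin lens f=-34): x=12.0000 theta=129/221 (≈0.5837)
After 5 (propagate distance d=14): x=4458/221 (≈20.1719) theta=129/221 (≈0.5837)
After 6 (thin lens f=22): x=4458/221 (≈20.1719) theta=-810/2431 (≈-0.3332)
z_focus = -x_out/theta_out = -(4458/221)/(-810/2431) = 8173/135 ≈ 60.5407
Rounded to 4 decimal places: z = 60.5407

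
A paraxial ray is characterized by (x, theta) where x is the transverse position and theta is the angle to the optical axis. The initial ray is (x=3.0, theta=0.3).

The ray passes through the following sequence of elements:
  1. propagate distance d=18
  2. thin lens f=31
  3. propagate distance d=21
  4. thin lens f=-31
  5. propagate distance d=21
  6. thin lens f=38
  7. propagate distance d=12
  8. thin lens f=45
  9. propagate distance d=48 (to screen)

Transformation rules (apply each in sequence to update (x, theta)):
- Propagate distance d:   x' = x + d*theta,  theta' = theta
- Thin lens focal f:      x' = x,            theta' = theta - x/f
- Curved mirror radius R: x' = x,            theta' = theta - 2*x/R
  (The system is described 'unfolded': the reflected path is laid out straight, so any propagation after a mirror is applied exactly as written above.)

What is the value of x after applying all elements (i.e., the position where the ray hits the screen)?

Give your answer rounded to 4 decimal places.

Initial: x=3.0000 theta=0.3000
After 1 (propagate distance d=18): x=8.4000 theta=0.3000
After 2 (thin lens f=31): x=8.4000 theta=9/310 (≈0.0290)
After 3 (propagate distance d=21): x=2793/310 (≈9.0097) theta=9/310 (≈0.0290)
After 4 (thin lens f=-31): x=2793/310 (≈9.0097) theta=1536/4805 (≈0.3197)
After 5 (propagate distance d=21): x=30219/1922 (≈15.7227) theta=1536/4805 (≈0.3197)
After 6 (thin lens f=38): x=30219/1922 (≈15.7227) theta=-34359/365180 (≈-0.0941)
After 7 (propagate distance d=12): x=2664651/182590 (≈14.5936) theta=-34359/365180 (≈-0.0941)
After 8 (thin lens f=45): x=2664651/182590 (≈14.5936) theta=-2291819/5477700 (≈-0.4184)
After 9 (propagate distance d=48 (to screen)): x=-5011297/912950 (≈-5.4891) theta=-2291819/5477700 (≈-0.4184)
Rounded to 4 decimal places: x = -5.4891

Answer: -5.4891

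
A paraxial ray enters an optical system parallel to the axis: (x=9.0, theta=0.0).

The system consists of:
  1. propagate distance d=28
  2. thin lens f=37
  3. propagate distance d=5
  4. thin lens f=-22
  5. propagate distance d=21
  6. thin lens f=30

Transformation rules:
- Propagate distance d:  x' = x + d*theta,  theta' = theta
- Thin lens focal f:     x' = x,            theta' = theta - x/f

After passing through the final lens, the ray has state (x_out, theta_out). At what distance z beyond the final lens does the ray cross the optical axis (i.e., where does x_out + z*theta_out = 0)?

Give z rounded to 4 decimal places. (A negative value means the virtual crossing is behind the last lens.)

Initial: x=9.0000 theta=0.0000
After 1 (propagate distance d=28): x=9.0000 theta=0.0000
After 2 (thin lens f=37): x=9.0000 theta=-9/37 (≈-0.2432)
After 3 (propagate distance d=5): x=288/37 (≈7.7838) theta=-9/37 (≈-0.2432)
After 4 (thin lens f=-22): x=288/37 (≈7.7838) theta=45/407 (≈0.1106)
After 5 (propagate distance d=21): x=4113/407 (≈10.1057) theta=45/407 (≈0.1106)
After 6 (thin lens f=30): x=4113/407 (≈10.1057) theta=-921/4070 (≈-0.2263)
z_focus = -x_out/theta_out = -(4113/407)/(-921/4070) = 13710/307 ≈ 44.6580
Rounded to 4 decimal places: z = 44.6580

Answer: 44.6580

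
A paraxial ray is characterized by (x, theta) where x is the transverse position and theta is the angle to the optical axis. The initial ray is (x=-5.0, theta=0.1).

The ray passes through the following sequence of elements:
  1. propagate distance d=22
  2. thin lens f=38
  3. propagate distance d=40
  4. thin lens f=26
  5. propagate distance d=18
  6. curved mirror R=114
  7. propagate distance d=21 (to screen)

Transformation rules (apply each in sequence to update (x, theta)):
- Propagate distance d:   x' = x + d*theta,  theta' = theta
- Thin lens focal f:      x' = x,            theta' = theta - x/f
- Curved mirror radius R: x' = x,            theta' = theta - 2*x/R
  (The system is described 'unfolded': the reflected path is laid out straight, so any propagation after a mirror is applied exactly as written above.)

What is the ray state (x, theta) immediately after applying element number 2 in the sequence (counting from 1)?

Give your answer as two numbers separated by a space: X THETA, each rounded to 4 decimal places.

Initial: x=-5.0000 theta=0.1000
After 1 (propagate distance d=22): x=-2.8000 theta=0.1000
After 2 (thin lens f=38): x=-2.8000 theta=33/190 (≈0.1737)
Rounded to 4 decimal places: x = -2.8000, theta = 0.1737

Answer: -2.8000 0.1737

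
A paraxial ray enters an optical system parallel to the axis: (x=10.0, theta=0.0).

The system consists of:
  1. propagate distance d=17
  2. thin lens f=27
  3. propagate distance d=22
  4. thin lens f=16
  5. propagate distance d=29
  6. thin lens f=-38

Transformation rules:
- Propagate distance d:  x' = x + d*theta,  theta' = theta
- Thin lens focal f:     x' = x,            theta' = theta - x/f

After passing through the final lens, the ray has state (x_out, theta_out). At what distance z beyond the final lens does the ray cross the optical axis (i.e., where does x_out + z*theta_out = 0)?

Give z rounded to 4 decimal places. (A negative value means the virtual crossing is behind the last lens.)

Initial: x=10.0000 theta=0.0000
After 1 (propagate distance d=17): x=10.0000 theta=0.0000
After 2 (thin lens f=27): x=10.0000 theta=-10/27 (≈-0.3704)
After 3 (propagate distance d=22): x=50/27 (≈1.8519) theta=-10/27 (≈-0.3704)
After 4 (thin lens f=16): x=50/27 (≈1.8519) theta=-35/72 (≈-0.4861)
After 5 (propagate distance d=29): x=-2645/216 (≈-12.2454) theta=-35/72 (≈-0.4861)
After 6 (thin lens f=-38): x=-2645/216 (≈-12.2454) theta=-6635/8208 (≈-0.8084)
z_focus = -x_out/theta_out = -(-2645/216)/(-6635/8208) = -20102/1327 ≈ -15.1485
Rounded to 4 decimal places: z = -15.1485

Answer: -15.1485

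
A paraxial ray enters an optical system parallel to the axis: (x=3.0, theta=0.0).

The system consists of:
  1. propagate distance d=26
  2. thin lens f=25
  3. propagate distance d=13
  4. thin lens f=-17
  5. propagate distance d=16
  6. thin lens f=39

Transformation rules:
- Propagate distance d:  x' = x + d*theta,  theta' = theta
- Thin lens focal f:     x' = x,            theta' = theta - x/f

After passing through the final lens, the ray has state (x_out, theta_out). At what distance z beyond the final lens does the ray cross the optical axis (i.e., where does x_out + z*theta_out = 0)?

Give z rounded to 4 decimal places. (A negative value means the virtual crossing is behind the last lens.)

Initial: x=3.0000 theta=0.0000
After 1 (propagate distance d=26): x=3.0000 theta=0.0000
After 2 (thin lens f=25): x=3.0000 theta=-0.1200
After 3 (propagate distance d=13): x=1.4400 theta=-0.1200
After 4 (thin lens f=-17): x=1.4400 theta=-3/85 (≈-0.0353)
After 5 (propagate distance d=16): x=372/425 (≈0.8753) theta=-3/85 (≈-0.0353)
After 6 (thin lens f=39): x=372/425 (≈0.8753) theta=-319/5525 (≈-0.0577)
z_focus = -x_out/theta_out = -(372/425)/(-319/5525) = 4836/319 ≈ 15.1599
Rounded to 4 decimal places: z = 15.1599

Answer: 15.1599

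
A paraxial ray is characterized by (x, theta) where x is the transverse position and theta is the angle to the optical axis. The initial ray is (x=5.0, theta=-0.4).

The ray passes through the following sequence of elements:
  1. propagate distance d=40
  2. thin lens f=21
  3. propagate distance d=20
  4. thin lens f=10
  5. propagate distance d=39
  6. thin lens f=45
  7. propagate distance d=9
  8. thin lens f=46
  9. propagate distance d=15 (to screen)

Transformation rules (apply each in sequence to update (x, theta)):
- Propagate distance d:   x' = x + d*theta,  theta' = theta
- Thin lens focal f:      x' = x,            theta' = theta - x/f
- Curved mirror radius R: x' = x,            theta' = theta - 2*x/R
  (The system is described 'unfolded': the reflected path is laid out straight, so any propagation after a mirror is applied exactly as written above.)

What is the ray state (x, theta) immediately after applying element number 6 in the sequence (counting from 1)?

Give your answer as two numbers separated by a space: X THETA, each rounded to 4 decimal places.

Initial: x=5.0000 theta=-0.4000
After 1 (propagate distance d=40): x=-11.0000 theta=-0.4000
After 2 (thin lens f=21): x=-11.0000 theta=13/105 (≈0.1238)
After 3 (propagate distance d=20): x=-179/21 (≈-8.5238) theta=13/105 (≈0.1238)
After 4 (thin lens f=10): x=-179/21 (≈-8.5238) theta=41/42 (≈0.9762)
After 5 (propagate distance d=39): x=1241/42 (≈29.5476) theta=41/42 (≈0.9762)
After 6 (thin lens f=45): x=1241/42 (≈29.5476) theta=302/945 (≈0.3196)
Rounded to 4 decimal places: x = 29.5476, theta = 0.3196

Answer: 29.5476 0.3196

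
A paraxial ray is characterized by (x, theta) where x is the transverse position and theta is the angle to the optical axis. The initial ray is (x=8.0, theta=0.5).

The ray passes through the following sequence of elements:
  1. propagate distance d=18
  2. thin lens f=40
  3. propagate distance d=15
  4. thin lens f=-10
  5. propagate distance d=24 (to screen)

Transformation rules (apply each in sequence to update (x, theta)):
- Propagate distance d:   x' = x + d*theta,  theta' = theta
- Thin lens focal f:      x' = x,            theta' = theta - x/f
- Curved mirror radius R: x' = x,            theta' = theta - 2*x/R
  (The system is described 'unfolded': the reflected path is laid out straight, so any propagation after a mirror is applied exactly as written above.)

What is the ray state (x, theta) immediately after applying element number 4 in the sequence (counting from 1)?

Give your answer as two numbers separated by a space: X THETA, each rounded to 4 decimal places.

Initial: x=8.0000 theta=0.5000
After 1 (propagate distance d=18): x=17.0000 theta=0.5000
After 2 (thin lens f=40): x=17.0000 theta=0.0750
After 3 (propagate distance d=15): x=18.1250 theta=0.0750
After 4 (thin lens f=-10): x=18.1250 theta=1.8875
Rounded to 4 decimal places: x = 18.1250, theta = 1.8875

Answer: 18.1250 1.8875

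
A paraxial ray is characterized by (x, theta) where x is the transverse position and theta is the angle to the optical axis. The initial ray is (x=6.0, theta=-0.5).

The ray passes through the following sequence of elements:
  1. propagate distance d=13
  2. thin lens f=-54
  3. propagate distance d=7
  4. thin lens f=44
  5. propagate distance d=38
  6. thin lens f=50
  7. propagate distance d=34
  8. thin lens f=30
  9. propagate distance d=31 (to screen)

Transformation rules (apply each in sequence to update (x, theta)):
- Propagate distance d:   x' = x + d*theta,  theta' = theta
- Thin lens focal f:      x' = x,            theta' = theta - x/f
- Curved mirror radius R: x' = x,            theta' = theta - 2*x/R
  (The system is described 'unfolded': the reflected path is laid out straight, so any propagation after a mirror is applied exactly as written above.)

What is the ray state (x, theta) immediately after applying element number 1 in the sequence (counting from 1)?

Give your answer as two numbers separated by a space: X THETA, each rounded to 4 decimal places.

Answer: -0.5000 -0.5000

Derivation:
Initial: x=6.0000 theta=-0.5000
After 1 (propagate distance d=13): x=-0.5000 theta=-0.5000
Rounded to 4 decimal places: x = -0.5000, theta = -0.5000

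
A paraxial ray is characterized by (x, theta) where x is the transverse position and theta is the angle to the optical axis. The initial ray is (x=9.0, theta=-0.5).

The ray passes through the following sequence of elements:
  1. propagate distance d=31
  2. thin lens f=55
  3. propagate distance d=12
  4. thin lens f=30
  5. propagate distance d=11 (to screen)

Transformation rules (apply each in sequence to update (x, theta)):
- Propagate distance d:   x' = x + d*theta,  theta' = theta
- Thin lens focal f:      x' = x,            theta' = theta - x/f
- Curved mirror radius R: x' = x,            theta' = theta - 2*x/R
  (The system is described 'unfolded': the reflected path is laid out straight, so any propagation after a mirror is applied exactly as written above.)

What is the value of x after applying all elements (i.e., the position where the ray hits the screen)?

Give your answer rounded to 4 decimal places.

Initial: x=9.0000 theta=-0.5000
After 1 (propagate distance d=31): x=-6.5000 theta=-0.5000
After 2 (thin lens f=55): x=-6.5000 theta=-21/55 (≈-0.3818)
After 3 (propagate distance d=12): x=-1219/110 (≈-11.0818) theta=-21/55 (≈-0.3818)
After 4 (thin lens f=30): x=-1219/110 (≈-11.0818) theta=-41/3300 (≈-0.0124)
After 5 (propagate distance d=11 (to screen)): x=-37021/3300 (≈-11.2185) theta=-41/3300 (≈-0.0124)
Rounded to 4 decimal places: x = -11.2185

Answer: -11.2185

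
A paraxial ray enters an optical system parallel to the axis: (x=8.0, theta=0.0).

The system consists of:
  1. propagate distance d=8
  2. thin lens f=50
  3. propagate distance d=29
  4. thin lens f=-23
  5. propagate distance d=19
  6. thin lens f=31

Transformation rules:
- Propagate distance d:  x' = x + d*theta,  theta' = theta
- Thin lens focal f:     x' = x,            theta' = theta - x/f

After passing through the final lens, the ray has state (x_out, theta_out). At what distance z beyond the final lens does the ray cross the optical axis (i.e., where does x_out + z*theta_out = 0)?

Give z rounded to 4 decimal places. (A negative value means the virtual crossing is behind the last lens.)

Initial: x=8.0000 theta=0.0000
After 1 (propagate distance d=8): x=8.0000 theta=0.0000
After 2 (thin lens f=50): x=8.0000 theta=-0.1600
After 3 (propagate distance d=29): x=3.3600 theta=-0.1600
After 4 (thin lens f=-23): x=3.3600 theta=-8/575 (≈-0.0139)
After 5 (propagate distance d=19): x=356/115 (≈3.0957) theta=-8/575 (≈-0.0139)
After 6 (thin lens f=31): x=356/115 (≈3.0957) theta=-2028/17825 (≈-0.1138)
z_focus = -x_out/theta_out = -(356/115)/(-2028/17825) = 13795/507 ≈ 27.2091
Rounded to 4 decimal places: z = 27.2091

Answer: 27.2091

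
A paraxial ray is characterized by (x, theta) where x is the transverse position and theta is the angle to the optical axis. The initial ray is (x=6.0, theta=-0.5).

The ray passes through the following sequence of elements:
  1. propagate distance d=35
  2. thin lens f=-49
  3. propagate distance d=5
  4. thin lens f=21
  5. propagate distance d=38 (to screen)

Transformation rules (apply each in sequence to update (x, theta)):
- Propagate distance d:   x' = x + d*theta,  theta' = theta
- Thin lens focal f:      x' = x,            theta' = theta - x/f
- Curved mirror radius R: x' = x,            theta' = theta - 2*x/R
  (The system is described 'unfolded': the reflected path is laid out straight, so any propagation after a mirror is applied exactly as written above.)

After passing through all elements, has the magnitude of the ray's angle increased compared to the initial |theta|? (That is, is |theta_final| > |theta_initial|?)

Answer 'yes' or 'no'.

Answer: no

Derivation:
Initial: x=6.0000 theta=-0.5000
After 1 (propagate distance d=35): x=-11.5000 theta=-0.5000
After 2 (thin lens f=-49): x=-11.5000 theta=-36/49 (≈-0.7347)
After 3 (propagate distance d=5): x=-1487/98 (≈-15.1735) theta=-36/49 (≈-0.7347)
After 4 (thin lens f=21): x=-1487/98 (≈-15.1735) theta=-25/2058 (≈-0.0121)
After 5 (propagate distance d=38 (to screen)): x=-32177/2058 (≈-15.6351) theta=-25/2058 (≈-0.0121)
|theta_initial|=0.5000 |theta_final|=25/2058 (≈0.0121) -> not increased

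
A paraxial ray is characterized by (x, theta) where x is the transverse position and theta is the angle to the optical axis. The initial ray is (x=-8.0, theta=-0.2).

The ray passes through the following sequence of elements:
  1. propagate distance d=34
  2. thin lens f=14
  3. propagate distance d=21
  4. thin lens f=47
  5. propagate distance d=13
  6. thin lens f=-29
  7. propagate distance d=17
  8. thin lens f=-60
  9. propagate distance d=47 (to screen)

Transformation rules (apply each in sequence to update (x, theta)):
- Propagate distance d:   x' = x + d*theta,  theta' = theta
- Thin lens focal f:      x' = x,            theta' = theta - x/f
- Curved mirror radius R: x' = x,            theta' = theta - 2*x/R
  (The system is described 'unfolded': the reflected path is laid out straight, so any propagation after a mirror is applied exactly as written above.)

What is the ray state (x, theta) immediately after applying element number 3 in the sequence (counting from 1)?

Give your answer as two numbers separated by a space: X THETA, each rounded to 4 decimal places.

Answer: 3.2000 0.8571

Derivation:
Initial: x=-8.0000 theta=-0.2000
After 1 (propagate distance d=34): x=-14.8000 theta=-0.2000
After 2 (thin lens f=14): x=-14.8000 theta=6/7 (≈0.8571)
After 3 (propagate distance d=21): x=3.2000 theta=6/7 (≈0.8571)
Rounded to 4 decimal places: x = 3.2000, theta = 0.8571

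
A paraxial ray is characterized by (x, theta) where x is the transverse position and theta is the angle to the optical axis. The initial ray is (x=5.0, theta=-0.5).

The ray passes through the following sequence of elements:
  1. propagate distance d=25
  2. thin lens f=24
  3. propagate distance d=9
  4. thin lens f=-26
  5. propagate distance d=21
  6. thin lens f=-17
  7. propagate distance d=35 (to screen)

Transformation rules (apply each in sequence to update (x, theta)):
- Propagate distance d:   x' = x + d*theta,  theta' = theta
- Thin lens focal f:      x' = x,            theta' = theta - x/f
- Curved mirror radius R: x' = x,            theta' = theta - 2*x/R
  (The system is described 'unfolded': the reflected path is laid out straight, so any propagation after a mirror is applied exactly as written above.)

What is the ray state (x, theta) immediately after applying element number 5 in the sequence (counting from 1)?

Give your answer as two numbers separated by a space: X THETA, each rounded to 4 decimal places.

Answer: -20.5457 -0.5409

Derivation:
Initial: x=5.0000 theta=-0.5000
After 1 (propagate distance d=25): x=-7.5000 theta=-0.5000
After 2 (thin lens f=24): x=-7.5000 theta=-0.1875
After 3 (propagate distance d=9): x=-9.1875 theta=-0.1875
After 4 (thin lens f=-26): x=-9.1875 theta=-225/416 (≈-0.5409)
After 5 (propagate distance d=21): x=-8547/416 (≈-20.5457) theta=-225/416 (≈-0.5409)
Rounded to 4 decimal places: x = -20.5457, theta = -0.5409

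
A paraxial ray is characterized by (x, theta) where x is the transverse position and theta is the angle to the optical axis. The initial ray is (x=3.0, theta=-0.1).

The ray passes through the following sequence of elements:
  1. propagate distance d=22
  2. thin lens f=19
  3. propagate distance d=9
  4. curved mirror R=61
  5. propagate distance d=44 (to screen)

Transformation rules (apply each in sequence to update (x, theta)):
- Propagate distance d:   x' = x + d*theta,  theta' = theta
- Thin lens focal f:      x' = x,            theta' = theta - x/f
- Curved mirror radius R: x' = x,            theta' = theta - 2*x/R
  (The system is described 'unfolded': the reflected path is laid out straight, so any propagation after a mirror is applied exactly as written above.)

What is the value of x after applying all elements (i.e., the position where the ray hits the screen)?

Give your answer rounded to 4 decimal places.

Answer: -6.0406

Derivation:
Initial: x=3.0000 theta=-0.1000
After 1 (propagate distance d=22): x=0.8000 theta=-0.1000
After 2 (thin lens f=19): x=0.8000 theta=-27/190 (≈-0.1421)
After 3 (propagate distance d=9): x=-91/190 (≈-0.4789) theta=-27/190 (≈-0.1421)
After 4 (curved mirror R=61): x=-91/190 (≈-0.4789) theta=-293/2318 (≈-0.1264)
After 5 (propagate distance d=44 (to screen)): x=-70011/11590 (≈-6.0406) theta=-293/2318 (≈-0.1264)
Rounded to 4 decimal places: x = -6.0406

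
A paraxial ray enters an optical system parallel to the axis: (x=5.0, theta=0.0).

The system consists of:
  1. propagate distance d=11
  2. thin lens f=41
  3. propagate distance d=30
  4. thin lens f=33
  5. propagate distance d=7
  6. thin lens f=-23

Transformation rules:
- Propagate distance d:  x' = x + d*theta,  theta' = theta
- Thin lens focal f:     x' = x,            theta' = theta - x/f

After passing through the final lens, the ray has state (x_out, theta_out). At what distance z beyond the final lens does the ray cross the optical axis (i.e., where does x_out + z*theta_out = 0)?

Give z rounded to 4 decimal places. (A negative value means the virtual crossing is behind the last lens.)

Initial: x=5.0000 theta=0.0000
After 1 (propagate distance d=11): x=5.0000 theta=0.0000
After 2 (thin lens f=41): x=5.0000 theta=-5/41 (≈-0.1220)
After 3 (propagate distance d=30): x=55/41 (≈1.3415) theta=-5/41 (≈-0.1220)
After 4 (thin lens f=33): x=55/41 (≈1.3415) theta=-20/123 (≈-0.1626)
After 5 (propagate distance d=7): x=25/123 (≈0.2033) theta=-20/123 (≈-0.1626)
After 6 (thin lens f=-23): x=25/123 (≈0.2033) theta=-145/943 (≈-0.1538)
z_focus = -x_out/theta_out = -(25/123)/(-145/943) = 115/87 ≈ 1.3218
Rounded to 4 decimal places: z = 1.3218

Answer: 1.3218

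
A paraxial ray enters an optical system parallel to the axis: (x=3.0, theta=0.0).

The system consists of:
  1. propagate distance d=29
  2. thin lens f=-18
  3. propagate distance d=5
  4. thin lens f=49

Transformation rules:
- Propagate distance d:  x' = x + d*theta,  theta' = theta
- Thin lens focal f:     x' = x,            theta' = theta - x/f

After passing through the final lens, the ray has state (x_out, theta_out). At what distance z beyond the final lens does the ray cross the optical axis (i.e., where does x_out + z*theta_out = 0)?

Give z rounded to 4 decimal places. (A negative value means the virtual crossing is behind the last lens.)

Answer: -43.3462

Derivation:
Initial: x=3.0000 theta=0.0000
After 1 (propagate distance d=29): x=3.0000 theta=0.0000
After 2 (thin lens f=-18): x=3.0000 theta=1/6 (≈0.1667)
After 3 (propagate distance d=5): x=23/6 (≈3.8333) theta=1/6 (≈0.1667)
After 4 (thin lens f=49): x=23/6 (≈3.8333) theta=13/147 (≈0.0884)
z_focus = -x_out/theta_out = -(23/6)/(13/147) = -1127/26 ≈ -43.3462
Rounded to 4 decimal places: z = -43.3462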